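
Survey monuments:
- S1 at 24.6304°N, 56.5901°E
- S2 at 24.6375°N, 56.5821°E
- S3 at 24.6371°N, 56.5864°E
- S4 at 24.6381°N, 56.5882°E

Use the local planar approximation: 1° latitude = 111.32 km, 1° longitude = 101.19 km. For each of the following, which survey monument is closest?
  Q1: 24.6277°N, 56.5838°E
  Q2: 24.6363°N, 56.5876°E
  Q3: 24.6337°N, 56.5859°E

Q1 at 24.6277°N, 56.5838°E:
  S1: 0.7048 km
  S2: 1.1044 km
  S3: 1.0790 km
  S4: 1.2404 km
  → nearest: S1 (0.7048 km)
Q2 at 24.6363°N, 56.5876°E:
  S1: 0.7038 km
  S2: 0.5724 km
  S3: 0.1506 km
  S4: 0.2094 km
  → nearest: S3 (0.1506 km)
Q3 at 24.6337°N, 56.5859°E:
  S1: 0.5618 km
  S2: 0.5717 km
  S3: 0.3819 km
  S4: 0.5423 km
  → nearest: S3 (0.3819 km)

Q1→S1; Q2→S3; Q3→S3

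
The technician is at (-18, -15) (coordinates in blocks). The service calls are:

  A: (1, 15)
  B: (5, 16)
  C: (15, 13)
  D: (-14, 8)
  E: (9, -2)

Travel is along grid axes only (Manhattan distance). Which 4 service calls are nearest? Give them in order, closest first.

Distances from (-18, -15):
A: 49 blocks
B: 54 blocks
C: 61 blocks
D: 27 blocks
E: 40 blocks
Sorted: D (27 blocks) < E (40 blocks) < A (49 blocks) < B (54 blocks) < C (61 blocks)

D, E, A, B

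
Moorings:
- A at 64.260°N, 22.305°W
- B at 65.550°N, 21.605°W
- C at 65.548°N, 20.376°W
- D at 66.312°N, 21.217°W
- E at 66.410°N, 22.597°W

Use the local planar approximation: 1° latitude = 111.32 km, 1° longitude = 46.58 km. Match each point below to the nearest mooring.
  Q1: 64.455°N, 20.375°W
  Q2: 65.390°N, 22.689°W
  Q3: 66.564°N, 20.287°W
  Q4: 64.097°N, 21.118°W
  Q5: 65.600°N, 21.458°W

Q1→A; Q2→B; Q3→D; Q4→A; Q5→B

Q1 at 64.455°N, 20.375°W:
  A: 92.483 km
  B: 134.689 km
  C: 121.673 km
  D: 210.409 km
  E: 240.989 km
  → nearest: A (92.483 km)
Q2 at 65.390°N, 22.689°W:
  A: 127.057 km
  B: 53.542 km
  C: 109.166 km
  D: 123.433 km
  E: 113.627 km
  → nearest: B (53.542 km)
Q3 at 66.564°N, 20.287°W:
  A: 273.164 km
  B: 128.494 km
  C: 113.177 km
  D: 51.609 km
  E: 108.957 km
  → nearest: D (51.609 km)
Q4 at 64.097°N, 21.118°W:
  A: 58.192 km
  B: 163.331 km
  C: 165.182 km
  D: 246.617 km
  E: 266.540 km
  → nearest: A (58.192 km)
Q5 at 65.600°N, 21.458°W:
  A: 154.298 km
  B: 8.824 km
  C: 50.731 km
  D: 80.051 km
  E: 104.620 km
  → nearest: B (8.824 km)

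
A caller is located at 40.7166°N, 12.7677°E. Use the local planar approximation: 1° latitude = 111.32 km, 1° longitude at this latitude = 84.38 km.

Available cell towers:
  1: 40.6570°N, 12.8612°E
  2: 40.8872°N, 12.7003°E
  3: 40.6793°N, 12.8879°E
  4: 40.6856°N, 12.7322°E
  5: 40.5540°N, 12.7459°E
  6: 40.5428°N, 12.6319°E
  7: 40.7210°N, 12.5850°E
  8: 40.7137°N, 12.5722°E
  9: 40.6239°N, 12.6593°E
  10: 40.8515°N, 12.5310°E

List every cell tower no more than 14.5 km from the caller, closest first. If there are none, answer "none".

4, 1, 3, 9

Distances from 40.7166°N, 12.7677°E:
1: 10.3084 km
2: 19.8245 km
3: 10.9595 km
4: 4.5697 km
5: 18.1939 km
6: 22.4861 km
7: 15.4240 km
8: 16.4994 km
9: 13.7896 km
10: 24.9885 km
Threshold 14.5 km: 4 (4.5697 km), 1 (10.3084 km), 3 (10.9595 km), 9 (13.7896 km) are within range.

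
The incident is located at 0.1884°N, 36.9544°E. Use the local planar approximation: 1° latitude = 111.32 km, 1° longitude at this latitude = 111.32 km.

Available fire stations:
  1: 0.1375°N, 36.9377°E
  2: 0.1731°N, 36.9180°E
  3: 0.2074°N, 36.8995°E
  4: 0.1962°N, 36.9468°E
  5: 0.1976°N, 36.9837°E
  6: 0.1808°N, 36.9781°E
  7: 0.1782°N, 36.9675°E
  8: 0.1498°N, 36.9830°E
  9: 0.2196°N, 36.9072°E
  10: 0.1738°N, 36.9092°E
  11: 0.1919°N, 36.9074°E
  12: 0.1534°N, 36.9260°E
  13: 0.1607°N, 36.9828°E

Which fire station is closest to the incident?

4

Distances from 0.1884°N, 36.9544°E:
1: 5.9634 km
2: 4.3954 km
3: 6.4671 km
4: 1.2123 km
5: 3.4187 km
6: 2.7706 km
7: 1.8482 km
8: 5.3479 km
9: 6.2985 km
10: 5.2876 km
11: 5.2465 km
12: 5.0175 km
13: 4.4163 km
Minimum: 4 at 1.2123 km.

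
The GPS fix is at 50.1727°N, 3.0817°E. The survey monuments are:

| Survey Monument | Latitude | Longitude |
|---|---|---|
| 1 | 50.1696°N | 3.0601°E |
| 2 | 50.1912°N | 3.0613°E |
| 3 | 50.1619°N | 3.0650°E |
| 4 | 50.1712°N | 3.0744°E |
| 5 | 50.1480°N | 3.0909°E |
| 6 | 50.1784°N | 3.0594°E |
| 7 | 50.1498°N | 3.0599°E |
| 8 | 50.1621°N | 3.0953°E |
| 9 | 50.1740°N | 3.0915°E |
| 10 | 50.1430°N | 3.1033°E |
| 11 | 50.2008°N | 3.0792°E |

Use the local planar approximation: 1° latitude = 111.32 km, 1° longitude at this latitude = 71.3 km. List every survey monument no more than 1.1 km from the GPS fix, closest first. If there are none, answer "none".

Distances from 50.1727°N, 3.0817°E:
1: √((-0.0031·111.32)² + (-0.0216·71.3)²) = √(0.119088 + 2.371846) = 1.5783 km
2: √((0.0185·111.32)² + (-0.0204·71.3)²) = √(4.241211 + 2.115628) = 2.5213 km
3: √((-0.0108·111.32)² + (-0.0167·71.3)²) = √(1.445419 + 1.417790) = 1.6921 km
4: √((-0.0015·111.32)² + (-0.0073·71.3)²) = √(0.027882 + 0.270910) = 0.5466 km
5: √((-0.0247·111.32)² + (0.0092·71.3)²) = √(7.560322 + 0.430284) = 2.8268 km
6: √((0.0057·111.32)² + (-0.0223·71.3)²) = √(0.402621 + 2.528068) = 1.7119 km
7: √((-0.0229·111.32)² + (-0.0218·71.3)²) = √(6.498563 + 2.415973) = 2.9857 km
8: √((-0.0106·111.32)² + (0.0136·71.3)²) = √(1.392381 + 0.940279) = 1.5273 km
9: √((0.0013·111.32)² + (0.0098·71.3)²) = √(0.020943 + 0.488238) = 0.7136 km
10: √((-0.0297·111.32)² + (0.0216·71.3)²) = √(10.930985 + 2.371846) = 3.6473 km
11: √((0.0281·111.32)² + (-0.0025·71.3)²) = √(9.784960 + 0.031773) = 3.1332 km
Threshold 1.1 km: 4 (0.5466 km), 9 (0.7136 km) are within range.

4, 9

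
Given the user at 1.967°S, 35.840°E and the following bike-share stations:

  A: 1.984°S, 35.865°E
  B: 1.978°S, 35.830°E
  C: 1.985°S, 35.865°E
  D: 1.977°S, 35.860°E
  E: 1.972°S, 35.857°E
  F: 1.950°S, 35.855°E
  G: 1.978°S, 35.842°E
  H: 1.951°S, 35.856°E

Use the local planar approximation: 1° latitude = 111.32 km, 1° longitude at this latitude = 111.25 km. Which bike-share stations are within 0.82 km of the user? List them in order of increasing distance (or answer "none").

none

Distances from 1.967°S, 35.840°E:
A: √((-0.017·111.32)² + (0.025·111.25)²) = √(3.58133 + 7.73535) = 3.364 km
B: √((-0.011·111.32)² + (-0.010·111.25)²) = √(1.49945 + 1.23766) = 1.654 km
C: √((-0.018·111.32)² + (0.025·111.25)²) = √(4.01505 + 7.73535) = 3.428 km
D: √((-0.010·111.32)² + (0.020·111.25)²) = √(1.23921 + 4.95062) = 2.488 km
E: √((-0.005·111.32)² + (0.017·111.25)²) = √(0.30980 + 3.57683) = 1.971 km
F: √((0.017·111.32)² + (0.015·111.25)²) = √(3.58133 + 2.78473) = 2.523 km
G: √((-0.011·111.32)² + (0.002·111.25)²) = √(1.49945 + 0.04951) = 1.245 km
H: √((0.016·111.32)² + (0.016·111.25)²) = √(3.17239 + 3.16840) = 2.518 km
Threshold 0.82 km: none within range.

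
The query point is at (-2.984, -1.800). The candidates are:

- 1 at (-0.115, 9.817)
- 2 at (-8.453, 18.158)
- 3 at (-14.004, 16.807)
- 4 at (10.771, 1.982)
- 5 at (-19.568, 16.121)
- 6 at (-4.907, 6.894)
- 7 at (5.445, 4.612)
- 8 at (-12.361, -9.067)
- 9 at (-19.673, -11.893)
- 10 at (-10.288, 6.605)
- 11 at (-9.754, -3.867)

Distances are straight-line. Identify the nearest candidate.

Distances from (-2.984, -1.800):
1: √((2.869)² + (11.617)²) = √(8.23116 + 134.95469) = 11.966
2: √((-5.469)² + (19.958)²) = √(29.90996 + 398.32176) = 20.694
3: √((-11.020)² + (18.607)²) = √(121.44040 + 346.22045) = 21.625
4: √((13.755)² + (3.782)²) = √(189.20003 + 14.30352) = 14.265
5: √((-16.584)² + (17.921)²) = √(275.02906 + 321.16224) = 24.417
6: √((-1.923)² + (8.694)²) = √(3.69793 + 75.58564) = 8.904
7: √((8.429)² + (6.412)²) = √(71.04804 + 41.11374) = 10.591
8: √((-9.377)² + (-7.267)²) = √(87.92813 + 52.80929) = 11.863
9: √((-16.689)² + (-10.093)²) = √(278.52272 + 101.86865) = 19.504
10: √((-7.304)² + (8.405)²) = √(53.34842 + 70.64403) = 11.135
11: √((-6.770)² + (-2.067)²) = √(45.83290 + 4.27249) = 7.079
Minimum: 11 at 7.079.

11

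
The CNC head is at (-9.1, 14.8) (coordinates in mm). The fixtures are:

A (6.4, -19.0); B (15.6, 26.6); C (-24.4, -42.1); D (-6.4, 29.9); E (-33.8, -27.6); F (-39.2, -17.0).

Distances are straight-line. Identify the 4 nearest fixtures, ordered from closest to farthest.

Distances from (-9.1, 14.8):
A: √((15.5)² + (-33.8)²) = √(240.250 + 1142.440) = 37.2 mm
B: √((24.7)² + (11.8)²) = √(610.090 + 139.240) = 27.4 mm
C: √((-15.3)² + (-56.9)²) = √(234.090 + 3237.610) = 58.9 mm
D: √((2.7)² + (15.1)²) = √(7.290 + 228.010) = 15.3 mm
E: √((-24.7)² + (-42.4)²) = √(610.090 + 1797.760) = 49.1 mm
F: √((-30.1)² + (-31.8)²) = √(906.010 + 1011.240) = 43.8 mm
Sorted: D (15.3 mm) < B (27.4 mm) < A (37.2 mm) < F (43.8 mm) < E (49.1 mm) < C (58.9 mm)

D, B, A, F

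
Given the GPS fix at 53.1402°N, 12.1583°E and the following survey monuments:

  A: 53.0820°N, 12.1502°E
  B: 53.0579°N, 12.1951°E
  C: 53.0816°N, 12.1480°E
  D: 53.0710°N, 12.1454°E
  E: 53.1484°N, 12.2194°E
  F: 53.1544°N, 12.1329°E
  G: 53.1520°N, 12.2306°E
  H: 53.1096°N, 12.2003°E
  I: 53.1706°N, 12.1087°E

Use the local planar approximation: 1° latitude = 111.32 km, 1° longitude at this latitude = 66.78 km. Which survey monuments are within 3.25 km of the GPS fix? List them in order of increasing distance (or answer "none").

F

Distances from 53.1402°N, 12.1583°E:
A: 6.5014 km
B: 9.4855 km
C: 6.5595 km
D: 7.7514 km
E: 4.1811 km
F: 2.3186 km
G: 5.0037 km
H: 4.4125 km
I: 4.7354 km
Threshold 3.25 km: F (2.3186 km) is within range.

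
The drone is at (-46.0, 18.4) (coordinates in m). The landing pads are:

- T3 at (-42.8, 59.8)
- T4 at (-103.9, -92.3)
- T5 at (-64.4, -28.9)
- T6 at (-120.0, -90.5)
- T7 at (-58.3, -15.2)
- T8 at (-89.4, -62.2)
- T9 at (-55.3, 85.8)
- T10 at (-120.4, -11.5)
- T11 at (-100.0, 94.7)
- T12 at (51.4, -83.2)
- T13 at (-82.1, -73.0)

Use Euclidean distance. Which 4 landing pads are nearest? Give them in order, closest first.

Distances from (-46.0, 18.4):
T3: √((3.2)² + (41.4)²) = √(10.240 + 1713.960) = 41.5 m
T4: √((-57.9)² + (-110.7)²) = √(3352.410 + 12254.490) = 124.9 m
T5: √((-18.4)² + (-47.3)²) = √(338.560 + 2237.290) = 50.8 m
T6: √((-74.0)² + (-108.9)²) = √(5476.000 + 11859.210) = 131.7 m
T7: √((-12.3)² + (-33.6)²) = √(151.290 + 1128.960) = 35.8 m
T8: √((-43.4)² + (-80.6)²) = √(1883.560 + 6496.360) = 91.5 m
T9: √((-9.3)² + (67.4)²) = √(86.490 + 4542.760) = 68.0 m
T10: √((-74.4)² + (-29.9)²) = √(5535.360 + 894.010) = 80.2 m
T11: √((-54.0)² + (76.3)²) = √(2916.000 + 5821.690) = 93.5 m
T12: √((97.4)² + (-101.6)²) = √(9486.760 + 10322.560) = 140.7 m
T13: √((-36.1)² + (-91.4)²) = √(1303.210 + 8353.960) = 98.3 m
Sorted: T7 (35.8 m) < T3 (41.5 m) < T5 (50.8 m) < T9 (68.0 m) < T10 (80.2 m) < T8 (91.5 m) < …

T7, T3, T5, T9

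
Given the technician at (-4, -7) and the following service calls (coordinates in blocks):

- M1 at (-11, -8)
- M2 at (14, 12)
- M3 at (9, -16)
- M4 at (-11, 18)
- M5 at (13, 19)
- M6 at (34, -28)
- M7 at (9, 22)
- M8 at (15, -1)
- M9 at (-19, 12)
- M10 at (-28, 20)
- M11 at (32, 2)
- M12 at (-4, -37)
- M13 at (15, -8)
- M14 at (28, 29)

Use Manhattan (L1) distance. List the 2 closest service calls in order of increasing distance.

M1, M13

Distances from (-4, -7):
M1: |-7| + |-1| = 7 + 1 = 8 blocks
M2: |18| + |19| = 18 + 19 = 37 blocks
M3: |13| + |-9| = 13 + 9 = 22 blocks
M4: |-7| + |25| = 7 + 25 = 32 blocks
M5: |17| + |26| = 17 + 26 = 43 blocks
M6: |38| + |-21| = 38 + 21 = 59 blocks
M7: |13| + |29| = 13 + 29 = 42 blocks
M8: |19| + |6| = 19 + 6 = 25 blocks
M9: |-15| + |19| = 15 + 19 = 34 blocks
M10: |-24| + |27| = 24 + 27 = 51 blocks
M11: |36| + |9| = 36 + 9 = 45 blocks
M12: |0| + |-30| = 0 + 30 = 30 blocks
M13: |19| + |-1| = 19 + 1 = 20 blocks
M14: |32| + |36| = 32 + 36 = 68 blocks
Sorted: M1 (8 blocks) < M13 (20 blocks) < M3 (22 blocks) < M8 (25 blocks) < …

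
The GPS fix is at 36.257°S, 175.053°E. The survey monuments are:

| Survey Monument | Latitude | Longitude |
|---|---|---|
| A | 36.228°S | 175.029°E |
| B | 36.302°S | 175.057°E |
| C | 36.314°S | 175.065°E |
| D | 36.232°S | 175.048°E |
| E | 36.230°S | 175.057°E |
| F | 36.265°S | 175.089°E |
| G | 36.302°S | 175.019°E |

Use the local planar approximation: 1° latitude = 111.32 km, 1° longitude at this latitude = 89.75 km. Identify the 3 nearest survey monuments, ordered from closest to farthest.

Distances from 36.257°S, 175.053°E:
A: 3.881 km
B: 5.022 km
C: 6.436 km
D: 2.819 km
E: 3.027 km
F: 3.351 km
G: 5.866 km
Sorted: D (2.819 km) < E (3.027 km) < F (3.351 km) < A (3.881 km) < B (5.022 km) < …

D, E, F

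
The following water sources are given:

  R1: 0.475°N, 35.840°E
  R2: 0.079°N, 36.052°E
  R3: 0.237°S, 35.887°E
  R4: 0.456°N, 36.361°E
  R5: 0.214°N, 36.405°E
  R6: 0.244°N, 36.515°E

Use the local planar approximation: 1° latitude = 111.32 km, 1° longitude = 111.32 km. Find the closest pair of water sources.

R5 and R6

Pairwise distances:
R1–R2: 50.002 km
R1–R3: 79.432 km
R1–R4: 58.036 km
R1–R5: 69.282 km
R1–R6: 79.419 km
R2–R3: 39.684 km
R2–R4: 54.263 km
R2–R5: 42.072 km
R2–R6: 54.716 km
R3–R4: 93.464 km
R3–R5: 76.457 km
R3–R6: 88.059 km
R4–R5: 27.381 km
R4–R6: 29.169 km
R5–R6: 12.692 km
Closest pair: R5–R6 at 12.692 km.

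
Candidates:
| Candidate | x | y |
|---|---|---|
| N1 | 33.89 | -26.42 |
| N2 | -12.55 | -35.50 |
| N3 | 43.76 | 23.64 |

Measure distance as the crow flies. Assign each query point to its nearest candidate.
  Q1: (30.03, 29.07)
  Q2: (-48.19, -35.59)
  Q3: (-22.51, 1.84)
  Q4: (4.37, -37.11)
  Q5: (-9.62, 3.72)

Q1→N3; Q2→N2; Q3→N2; Q4→N2; Q5→N2

Q1 at (30.03, 29.07):
  N1: 55.62
  N2: 77.35
  N3: 14.76
  → nearest: N3 (14.76)
Q2 at (-48.19, -35.59):
  N1: 82.59
  N2: 35.64
  N3: 109.38
  → nearest: N2 (35.64)
Q3 at (-22.51, 1.84):
  N1: 63.08
  N2: 38.65
  N3: 69.76
  → nearest: N2 (38.65)
Q4 at (4.37, -37.11):
  N1: 31.40
  N2: 17.00
  N3: 72.40
  → nearest: N2 (17.00)
Q5 at (-9.62, 3.72):
  N1: 52.93
  N2: 39.33
  N3: 56.98
  → nearest: N2 (39.33)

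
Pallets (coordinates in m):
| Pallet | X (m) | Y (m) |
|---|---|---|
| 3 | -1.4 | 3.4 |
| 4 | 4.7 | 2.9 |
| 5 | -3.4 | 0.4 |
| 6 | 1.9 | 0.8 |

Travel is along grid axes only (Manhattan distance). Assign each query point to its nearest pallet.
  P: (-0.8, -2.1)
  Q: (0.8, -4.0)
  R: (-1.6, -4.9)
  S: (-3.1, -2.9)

P at (-0.8, -2.1):
  3: |-0.6| + |5.5| = 0.6 + 5.5 = 6.1 m
  4: |5.5| + |5.0| = 5.5 + 5.0 = 10.5 m
  5: |-2.6| + |2.5| = 2.6 + 2.5 = 5.1 m
  6: |2.7| + |2.9| = 2.7 + 2.9 = 5.6 m
  → nearest: 5 (5.1 m)
Q at (0.8, -4.0):
  3: |-2.2| + |7.4| = 2.2 + 7.4 = 9.6 m
  4: |3.9| + |6.9| = 3.9 + 6.9 = 10.8 m
  5: |-4.2| + |4.4| = 4.2 + 4.4 = 8.6 m
  6: |1.1| + |4.8| = 1.1 + 4.8 = 5.9 m
  → nearest: 6 (5.9 m)
R at (-1.6, -4.9):
  3: |0.2| + |8.3| = 0.2 + 8.3 = 8.5 m
  4: |6.3| + |7.8| = 6.3 + 7.8 = 14.1 m
  5: |-1.8| + |5.3| = 1.8 + 5.3 = 7.1 m
  6: |3.5| + |5.7| = 3.5 + 5.7 = 9.2 m
  → nearest: 5 (7.1 m)
S at (-3.1, -2.9):
  3: |1.7| + |6.3| = 1.7 + 6.3 = 8.0 m
  4: |7.8| + |5.8| = 7.8 + 5.8 = 13.6 m
  5: |-0.3| + |3.3| = 0.3 + 3.3 = 3.6 m
  6: |5.0| + |3.7| = 5.0 + 3.7 = 8.7 m
  → nearest: 5 (3.6 m)

P→5; Q→6; R→5; S→5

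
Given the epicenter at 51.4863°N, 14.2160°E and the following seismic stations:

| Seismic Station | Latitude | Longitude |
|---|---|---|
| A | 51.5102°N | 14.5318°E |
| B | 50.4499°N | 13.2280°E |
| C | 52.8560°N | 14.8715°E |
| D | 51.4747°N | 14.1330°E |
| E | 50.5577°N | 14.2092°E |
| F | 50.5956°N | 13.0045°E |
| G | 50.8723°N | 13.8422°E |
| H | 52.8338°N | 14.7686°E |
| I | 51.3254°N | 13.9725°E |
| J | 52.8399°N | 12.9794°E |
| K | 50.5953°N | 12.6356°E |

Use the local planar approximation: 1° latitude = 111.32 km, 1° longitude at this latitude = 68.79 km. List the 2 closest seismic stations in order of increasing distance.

Distances from 51.4863°N, 14.2160°E:
A: √((0.0239·111.32)² + (0.3158·68.79)²) = √(7.078516 + 471.927049) = 21.8862 km
B: √((-1.0364·111.32)² + (-0.9880·68.79)²) = √(13310.709460 + 4619.175979) = 133.9025 km
C: √((1.3697·111.32)² + (0.6555·68.79)²) = √(23248.626845 + 2033.274486) = 159.0028 km
D: √((-0.0116·111.32)² + (-0.0830·68.79)²) = √(1.667487 + 32.599190) = 5.8538 km
E: √((-0.9286·111.32)² + (-0.0068·68.79)²) = √(10685.719112 + 0.218811) = 103.3728 km
F: √((-0.8907·111.32)² + (-1.2115·68.79)²) = √(9831.262677 + 6945.403089) = 129.5248 km
G: √((-0.6140·111.32)² + (-0.3738·68.79)²) = √(4671.788116 + 661.194471) = 73.0273 km
H: √((1.3475·111.32)² + (0.5526·68.79)²) = √(22501.110014 + 1445.015082) = 154.7454 km
I: √((-0.1609·111.32)² + (-0.2435·68.79)²) = √(320.817820 + 280.574728) = 24.5233 km
J: √((1.3536·111.32)² + (-1.2366·68.79)²) = √(22705.291750 + 7236.175698) = 173.0360 km
K: √((-0.8910·111.32)² + (-1.5804·68.79)²) = √(9837.886401 + 11819.106905) = 147.1632 km
Sorted: D (5.8538 km) < A (21.8862 km) < I (24.5233 km) < G (73.0273 km) < …

D, A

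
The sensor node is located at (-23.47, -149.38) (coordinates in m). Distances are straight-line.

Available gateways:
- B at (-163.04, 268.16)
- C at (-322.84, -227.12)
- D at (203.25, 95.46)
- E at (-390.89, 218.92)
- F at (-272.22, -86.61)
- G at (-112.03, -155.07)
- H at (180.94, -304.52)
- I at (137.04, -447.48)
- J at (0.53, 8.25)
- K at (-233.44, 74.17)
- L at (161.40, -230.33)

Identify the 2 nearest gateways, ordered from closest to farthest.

G, J

Distances from (-23.47, -149.38):
B: √((-139.57)² + (417.54)²) = √(19479.7849 + 174339.6516) = 440.25 m
C: √((-299.37)² + (-77.74)²) = √(89622.3969 + 6043.5076) = 309.30 m
D: √((226.72)² + (244.84)²) = √(51401.9584 + 59946.6256) = 333.69 m
E: √((-367.42)² + (368.30)²) = √(134997.4564 + 135644.8900) = 520.23 m
F: √((-248.75)² + (62.77)²) = √(61876.5625 + 3940.0729) = 256.55 m
G: √((-88.56)² + (-5.69)²) = √(7842.8736 + 32.3761) = 88.74 m
H: √((204.41)² + (-155.14)²) = √(41783.4481 + 24068.4196) = 256.62 m
I: √((160.51)² + (-298.10)²) = √(25763.4601 + 88863.6100) = 338.57 m
J: √((24.00)² + (157.63)²) = √(576.0000 + 24847.2169) = 159.45 m
K: √((-209.97)² + (223.55)²) = √(44087.4009 + 49974.6025) = 306.70 m
L: √((184.87)² + (-80.95)²) = √(34176.9169 + 6552.9025) = 201.82 m
Sorted: G (88.74 m) < J (159.45 m) < L (201.82 m) < F (256.55 m) < …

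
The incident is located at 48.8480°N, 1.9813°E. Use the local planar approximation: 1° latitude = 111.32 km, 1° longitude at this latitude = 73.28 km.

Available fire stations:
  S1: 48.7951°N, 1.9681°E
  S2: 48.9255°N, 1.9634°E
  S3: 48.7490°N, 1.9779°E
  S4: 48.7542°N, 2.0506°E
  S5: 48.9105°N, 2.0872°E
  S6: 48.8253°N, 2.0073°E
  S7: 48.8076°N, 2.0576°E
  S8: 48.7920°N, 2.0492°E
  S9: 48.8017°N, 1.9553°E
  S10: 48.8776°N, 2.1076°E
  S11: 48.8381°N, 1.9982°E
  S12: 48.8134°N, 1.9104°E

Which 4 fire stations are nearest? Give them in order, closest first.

Distances from 48.8480°N, 1.9813°E:
S1: 5.9677 km
S2: 8.7264 km
S3: 11.0235 km
S4: 11.6112 km
S5: 10.4226 km
S6: 3.1647 km
S7: 7.1755 km
S8: 7.9762 km
S9: 5.4950 km
S10: 9.8243 km
S11: 1.6578 km
S12: 6.4675 km
Sorted: S11 (1.6578 km) < S6 (3.1647 km) < S9 (5.4950 km) < S1 (5.9677 km) < S12 (6.4675 km) < S7 (7.1755 km) < …

S11, S6, S9, S1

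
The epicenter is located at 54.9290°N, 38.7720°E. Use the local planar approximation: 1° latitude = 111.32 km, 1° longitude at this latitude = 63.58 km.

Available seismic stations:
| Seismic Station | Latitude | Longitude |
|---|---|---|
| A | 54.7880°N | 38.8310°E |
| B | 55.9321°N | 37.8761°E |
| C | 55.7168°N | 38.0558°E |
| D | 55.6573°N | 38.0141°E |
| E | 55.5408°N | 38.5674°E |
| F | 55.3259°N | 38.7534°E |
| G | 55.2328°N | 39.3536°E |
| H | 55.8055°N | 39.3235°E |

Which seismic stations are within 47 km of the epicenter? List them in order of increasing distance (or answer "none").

A, F

Distances from 54.9290°N, 38.7720°E:
A: √((-0.1410·111.32)² + (0.0590·63.58)²) = √(246.368183 + 14.071651) = 16.1381 km
B: √((1.0031·111.32)² + (-0.8959·63.58)²) = √(12469.092771 + 3244.592204) = 125.3542 km
C: √((0.7878·111.32)² + (-0.7162·63.58)²) = √(7690.920963 + 2073.526932) = 98.8152 km
D: √((0.7283·111.32)² + (-0.7579·63.58)²) = √(6573.051201 + 2322.014147) = 94.3137 km
E: √((0.6118·111.32)² + (-0.2046·63.58)²) = √(4638.369482 + 169.220240) = 69.3368 km
F: √((0.3969·111.32)² + (-0.0186·63.58)²) = √(1952.129359 + 1.398514) = 44.1987 km
G: √((0.3038·111.32)² + (0.5816·63.58)²) = √(1143.725843 + 1367.381950) = 50.1110 km
H: √((0.8765·111.32)² + (0.5515·63.58)²) = √(9520.291281 + 1229.510043) = 103.6812 km
Threshold 47 km: A (16.1381 km), F (44.1987 km) are within range.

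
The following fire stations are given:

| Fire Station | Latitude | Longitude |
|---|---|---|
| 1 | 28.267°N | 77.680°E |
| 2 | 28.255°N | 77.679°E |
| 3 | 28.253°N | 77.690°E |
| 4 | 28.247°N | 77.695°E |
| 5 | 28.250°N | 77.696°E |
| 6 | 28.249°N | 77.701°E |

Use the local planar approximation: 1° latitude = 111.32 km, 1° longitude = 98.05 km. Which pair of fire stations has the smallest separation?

4 and 5

Pairwise distances:
4–5: 0.348 km
5–6: 0.503 km
4–6: 0.629 km
3–5: 0.676 km
3–4: 0.829 km
2–3: 1.101 km
3–6: 1.167 km
1–2: 1.339 km
2–5: 1.757 km
2–4: 1.804 km
1–3: 1.841 km
2–6: 2.258 km
1–5: 2.458 km
1–4: 2.668 km
1–6: 2.873 km
Closest pair: 4–5 at 0.348 km.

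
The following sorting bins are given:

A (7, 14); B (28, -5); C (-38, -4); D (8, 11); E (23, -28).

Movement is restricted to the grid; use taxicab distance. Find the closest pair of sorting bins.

Pairwise distances:
A–B: |21| + |-19| = 21 + 19 = 40
A–C: |-45| + |-18| = 45 + 18 = 63
A–D: |1| + |-3| = 1 + 3 = 4
A–E: |16| + |-42| = 16 + 42 = 58
B–C: |-66| + |1| = 66 + 1 = 67
B–D: |-20| + |16| = 20 + 16 = 36
B–E: |-5| + |-23| = 5 + 23 = 28
C–D: |46| + |15| = 46 + 15 = 61
C–E: |61| + |-24| = 61 + 24 = 85
D–E: |15| + |-39| = 15 + 39 = 54
Closest pair: A–D at 4.

A and D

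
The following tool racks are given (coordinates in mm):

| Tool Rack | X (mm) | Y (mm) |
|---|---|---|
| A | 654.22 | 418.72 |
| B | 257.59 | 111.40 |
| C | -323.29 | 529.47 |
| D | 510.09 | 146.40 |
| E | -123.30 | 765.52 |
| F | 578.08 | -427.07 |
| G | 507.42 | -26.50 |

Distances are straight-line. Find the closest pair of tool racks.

Pairwise distances:
D–G: 172.92 mm
B–D: 254.91 mm
B–G: 285.36 mm
A–D: 308.11 mm
C–E: 309.38 mm
F–G: 406.75 mm
A–G: 468.80 mm
A–B: 501.76 mm
D–F: 577.49 mm
B–F: 626.63 mm
B–C: 715.68 mm
B–E: 756.93 mm
A–F: 849.21 mm
A–E: 851.36 mm
D–E: 885.72 mm
C–D: 917.20 mm
A–C: 983.76 mm
C–G: 999.59 mm
E–G: 1012.47 mm
C–F: 1314.32 mm
E–F: 1383.55 mm
Closest pair: D–G at 172.92 mm.

D and G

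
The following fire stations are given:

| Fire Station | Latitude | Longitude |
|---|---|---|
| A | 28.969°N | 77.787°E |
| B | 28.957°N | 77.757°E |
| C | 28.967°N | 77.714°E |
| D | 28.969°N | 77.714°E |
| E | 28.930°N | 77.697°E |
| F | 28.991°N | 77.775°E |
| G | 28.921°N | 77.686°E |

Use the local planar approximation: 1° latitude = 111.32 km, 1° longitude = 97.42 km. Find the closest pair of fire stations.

Pairwise distances:
A–B: √((-0.012·111.32)² + (-0.030·97.42)²) = √(1.78447 + 8.54159) = 3.213 km
A–C: √((-0.002·111.32)² + (-0.073·97.42)²) = √(0.04957 + 50.57571) = 7.115 km
A–D: √((0.000·111.32)² + (-0.073·97.42)²) = √(0.00000 + 50.57571) = 7.112 km
A–E: √((-0.039·111.32)² + (-0.090·97.42)²) = √(18.84845 + 76.87432) = 9.784 km
A–F: √((0.022·111.32)² + (-0.012·97.42)²) = √(5.99780 + 1.36665) = 2.714 km
A–G: √((-0.048·111.32)² + (-0.101·97.42)²) = √(28.55150 + 96.81419) = 11.197 km
B–C: √((0.010·111.32)² + (-0.043·97.42)²) = √(1.23921 + 17.54822) = 4.334 km
B–D: √((0.012·111.32)² + (-0.043·97.42)²) = √(1.78447 + 17.54822) = 4.397 km
B–E: √((-0.027·111.32)² + (-0.060·97.42)²) = √(9.03387 + 34.16636) = 6.573 km
B–F: √((0.034·111.32)² + (0.018·97.42)²) = √(14.32532 + 3.07497) = 4.171 km
B–G: √((-0.036·111.32)² + (-0.071·97.42)²) = √(16.06022 + 47.84240) = 7.994 km
C–D: √((0.002·111.32)² + (0.000·97.42)²) = √(0.04957 + 0.00000) = 0.223 km
C–E: √((-0.037·111.32)² + (-0.017·97.42)²) = √(16.96484 + 2.74280) = 4.439 km
C–F: √((0.024·111.32)² + (0.061·97.42)²) = √(7.13787 + 35.31473) = 6.516 km
C–G: √((-0.046·111.32)² + (-0.028·97.42)²) = √(26.22177 + 7.44067) = 5.802 km
D–E: √((-0.039·111.32)² + (-0.017·97.42)²) = √(18.84845 + 2.74280) = 4.647 km
D–F: √((0.022·111.32)² + (0.061·97.42)²) = √(5.99780 + 35.31473) = 6.427 km
D–G: √((-0.048·111.32)² + (-0.028·97.42)²) = √(28.55150 + 7.44067) = 5.999 km
E–F: √((0.061·111.32)² + (0.078·97.42)²) = √(46.11116 + 57.74115) = 10.191 km
E–G: √((-0.009·111.32)² + (-0.011·97.42)²) = √(1.00376 + 1.14837) = 1.467 km
F–G: √((-0.070·111.32)² + (-0.089·97.42)²) = √(60.72150 + 75.17549) = 11.657 km
Closest pair: C–D at 0.223 km.

C and D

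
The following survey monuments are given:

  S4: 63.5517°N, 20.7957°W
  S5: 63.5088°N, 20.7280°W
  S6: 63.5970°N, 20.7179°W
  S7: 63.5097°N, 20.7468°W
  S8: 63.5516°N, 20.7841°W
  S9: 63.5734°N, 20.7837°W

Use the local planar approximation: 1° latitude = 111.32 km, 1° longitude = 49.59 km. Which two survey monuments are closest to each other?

Pairwise distances:
S4–S8: 0.5754 km
S5–S7: 0.9377 km
S8–S9: 2.4269 km
S4–S9: 2.4879 km
S6–S9: 4.1892 km
S7–S8: 5.0177 km
S4–S7: 5.2669 km
S5–S8: 5.5172 km
S4–S5: 5.8376 km
S6–S8: 6.0266 km
S4–S6: 6.3494 km
S7–S9: 7.3234 km
S5–S9: 7.7035 km
S6–S7: 9.8233 km
S5–S6: 9.8312 km
Closest pair: S4–S8 at 0.5754 km.

S4 and S8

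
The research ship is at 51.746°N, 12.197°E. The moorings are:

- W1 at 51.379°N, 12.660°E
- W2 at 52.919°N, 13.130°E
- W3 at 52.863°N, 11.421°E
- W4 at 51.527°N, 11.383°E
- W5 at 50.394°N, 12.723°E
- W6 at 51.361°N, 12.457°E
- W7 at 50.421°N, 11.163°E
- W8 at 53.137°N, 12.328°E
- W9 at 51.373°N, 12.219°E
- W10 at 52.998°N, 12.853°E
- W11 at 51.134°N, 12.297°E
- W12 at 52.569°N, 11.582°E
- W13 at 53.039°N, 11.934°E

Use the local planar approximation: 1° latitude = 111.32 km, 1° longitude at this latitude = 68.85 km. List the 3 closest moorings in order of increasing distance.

W9, W6, W1

Distances from 51.746°N, 12.197°E:
W1: √((-0.367·111.32)² + (0.463·68.85)²) = √(1669.08527 + 1016.17819) = 51.820 km
W2: √((1.173·111.32)² + (0.933·68.85)²) = √(17050.70810 + 4126.39859) = 145.524 km
W3: √((1.117·111.32)² + (-0.776·68.85)²) = √(15461.53976 + 2854.50844) = 135.337 km
W4: √((-0.219·111.32)² + (-0.814·68.85)²) = √(594.33954 + 3140.91873) = 61.117 km
W5: √((-1.352·111.32)² + (0.526·68.85)²) = √(22651.64666 + 1311.53347) = 154.800 km
W6: √((-0.385·111.32)² + (0.260·68.85)²) = √(1836.82531 + 320.44580) = 46.446 km
W7: √((-1.325·111.32)² + (-1.034·68.85)²) = √(21755.95500 + 5068.14424) = 163.781 km
W8: √((1.391·111.32)² + (0.131·68.85)²) = √(23977.32088 + 81.34867) = 155.109 km
W9: √((-0.373·111.32)² + (0.022·68.85)²) = √(1724.10638 + 2.29432) = 41.550 km
W10: √((1.252·111.32)² + (0.656·68.85)²) = √(19424.73278 + 2039.93142) = 146.508 km
W11: √((-0.612·111.32)² + (0.100·68.85)²) = √(4641.40258 + 47.40323) = 68.475 km
W12: √((0.823·111.32)² + (-0.615·68.85)²) = √(8393.55742 + 1792.90848) = 100.928 km
W13: √((1.293·111.32)² + (-0.263·68.85)²) = √(20717.79088 + 327.88337) = 145.071 km
Sorted: W9 (41.550 km) < W6 (46.446 km) < W1 (51.820 km) < W4 (61.117 km) < W11 (68.475 km) < …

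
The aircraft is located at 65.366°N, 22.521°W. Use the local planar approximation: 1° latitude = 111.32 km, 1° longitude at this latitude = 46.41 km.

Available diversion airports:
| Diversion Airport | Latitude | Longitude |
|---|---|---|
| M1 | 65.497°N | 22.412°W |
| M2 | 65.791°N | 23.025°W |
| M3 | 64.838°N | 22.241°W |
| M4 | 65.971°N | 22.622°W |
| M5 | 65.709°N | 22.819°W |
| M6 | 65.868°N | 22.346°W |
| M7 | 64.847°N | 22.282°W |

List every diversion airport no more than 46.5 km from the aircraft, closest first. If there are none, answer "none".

M1, M5

Distances from 65.366°N, 22.521°W:
M1: 15.435 km
M2: 52.777 km
M3: 60.196 km
M4: 67.512 km
M5: 40.610 km
M6: 56.470 km
M7: 58.830 km
Threshold 46.5 km: M1 (15.435 km), M5 (40.610 km) are within range.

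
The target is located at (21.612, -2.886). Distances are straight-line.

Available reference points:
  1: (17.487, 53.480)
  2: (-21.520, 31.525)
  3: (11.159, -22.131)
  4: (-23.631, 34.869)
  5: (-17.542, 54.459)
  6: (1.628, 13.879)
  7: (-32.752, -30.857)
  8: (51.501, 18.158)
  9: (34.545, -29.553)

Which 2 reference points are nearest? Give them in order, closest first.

3, 6

Distances from (21.612, -2.886):
1: 56.517
2: 55.177
3: 21.901
4: 58.927
5: 69.437
6: 26.085
7: 61.138
8: 36.554
9: 29.638
Sorted: 3 (21.901) < 6 (26.085) < 9 (29.638) < 8 (36.554) < …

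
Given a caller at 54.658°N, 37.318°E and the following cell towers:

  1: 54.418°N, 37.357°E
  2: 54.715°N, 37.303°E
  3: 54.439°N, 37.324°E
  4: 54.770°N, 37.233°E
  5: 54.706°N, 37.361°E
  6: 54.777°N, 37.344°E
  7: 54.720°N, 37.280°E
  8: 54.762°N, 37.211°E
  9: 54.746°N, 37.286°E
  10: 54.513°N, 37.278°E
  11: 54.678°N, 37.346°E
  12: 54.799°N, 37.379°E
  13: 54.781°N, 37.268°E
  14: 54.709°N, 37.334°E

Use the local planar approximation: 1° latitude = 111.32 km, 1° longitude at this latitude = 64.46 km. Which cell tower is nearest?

Distances from 54.658°N, 37.318°E:
1: √((-0.240·111.32)² + (0.039·64.46)²) = √(713.78740 + 6.31989) = 26.835 km
2: √((0.057·111.32)² + (-0.015·64.46)²) = √(40.26207 + 0.93490) = 6.418 km
3: √((-0.219·111.32)² + (0.006·64.46)²) = √(594.33954 + 0.14958) = 24.382 km
4: √((0.112·111.32)² + (-0.085·64.46)²) = √(155.44703 + 30.02054) = 13.619 km
5: √((0.048·111.32)² + (0.043·64.46)²) = √(28.55150 + 7.68276) = 6.019 km
6: √((0.119·111.32)² + (0.026·64.46)²) = √(175.48513 + 2.80884) = 13.353 km
7: √((0.062·111.32)² + (-0.038·64.46)²) = √(47.63540 + 5.99995) = 7.324 km
8: √((0.104·111.32)² + (-0.107·64.46)²) = √(134.03341 + 47.57164) = 13.476 km
9: √((0.088·111.32)² + (-0.032·64.46)²) = √(95.96475 + 4.25481) = 10.011 km
10: √((-0.145·111.32)² + (-0.040·64.46)²) = √(260.54479 + 6.64815) = 16.346 km
11: √((0.020·111.32)² + (0.028·64.46)²) = √(4.95686 + 3.25759) = 2.866 km
12: √((0.141·111.32)² + (0.061·64.46)²) = √(246.36818 + 15.46110) = 16.181 km
13: √((0.123·111.32)² + (-0.050·64.46)²) = √(187.48072 + 10.38773) = 14.067 km
14: √((0.051·111.32)² + (0.016·64.46)²) = √(32.23196 + 1.06370) = 5.770 km
Minimum: 11 at 2.866 km.

11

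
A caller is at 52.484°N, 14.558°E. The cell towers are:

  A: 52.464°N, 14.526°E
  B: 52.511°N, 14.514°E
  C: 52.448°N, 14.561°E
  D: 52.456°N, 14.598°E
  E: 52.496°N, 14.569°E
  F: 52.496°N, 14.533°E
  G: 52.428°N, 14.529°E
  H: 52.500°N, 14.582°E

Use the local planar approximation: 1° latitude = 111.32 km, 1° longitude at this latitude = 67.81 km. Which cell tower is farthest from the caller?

G

Distances from 52.484°N, 14.558°E:
A: √((-0.020·111.32)² + (-0.032·67.81)²) = √(4.95686 + 4.70855) = 3.109 km
B: √((0.027·111.32)² + (-0.044·67.81)²) = √(9.03387 + 8.90211) = 4.235 km
C: √((-0.036·111.32)² + (0.003·67.81)²) = √(16.06022 + 0.04138) = 4.013 km
D: √((-0.028·111.32)² + (0.040·67.81)²) = √(9.71544 + 7.35711) = 4.132 km
E: √((0.012·111.32)² + (0.011·67.81)²) = √(1.78447 + 0.55638) = 1.530 km
F: √((0.012·111.32)² + (-0.025·67.81)²) = √(1.78447 + 2.87387) = 2.158 km
G: √((-0.056·111.32)² + (-0.029·67.81)²) = √(38.86176 + 3.86708) = 6.537 km
H: √((0.016·111.32)² + (0.024·67.81)²) = √(3.17239 + 2.64856) = 2.413 km
Maximum: G at 6.537 km.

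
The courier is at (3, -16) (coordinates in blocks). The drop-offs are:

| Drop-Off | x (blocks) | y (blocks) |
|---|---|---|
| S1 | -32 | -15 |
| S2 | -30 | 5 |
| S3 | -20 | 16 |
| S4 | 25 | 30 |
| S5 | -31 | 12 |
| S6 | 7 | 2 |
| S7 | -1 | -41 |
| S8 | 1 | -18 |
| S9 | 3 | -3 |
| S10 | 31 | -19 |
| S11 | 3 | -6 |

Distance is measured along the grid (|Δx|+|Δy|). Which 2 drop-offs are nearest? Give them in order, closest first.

Distances from (3, -16):
S1: 36 blocks
S2: 54 blocks
S3: 55 blocks
S4: 68 blocks
S5: 62 blocks
S6: 22 blocks
S7: 29 blocks
S8: 4 blocks
S9: 13 blocks
S10: 31 blocks
S11: 10 blocks
Sorted: S8 (4 blocks) < S11 (10 blocks) < S9 (13 blocks) < S6 (22 blocks) < …

S8, S11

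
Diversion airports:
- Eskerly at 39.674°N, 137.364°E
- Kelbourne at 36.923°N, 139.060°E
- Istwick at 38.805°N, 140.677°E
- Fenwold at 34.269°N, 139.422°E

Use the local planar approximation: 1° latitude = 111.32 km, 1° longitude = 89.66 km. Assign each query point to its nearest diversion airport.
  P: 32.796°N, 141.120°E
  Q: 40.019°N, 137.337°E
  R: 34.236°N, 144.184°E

P→Fenwold; Q→Eskerly; R→Fenwold

P at 32.796°N, 141.120°E:
  Eskerly: 836.447 km
  Kelbourne: 495.155 km
  Istwick: 670.100 km
  Fenwold: 223.753 km
  → nearest: Fenwold (223.753 km)
Q at 40.019°N, 137.337°E:
  Eskerly: 38.482 km
  Kelbourne: 377.686 km
  Istwick: 328.546 km
  Fenwold: 666.830 km
  → nearest: Eskerly (38.482 km)
R at 34.236°N, 144.184°E:
  Eskerly: 860.446 km
  Kelbourne: 548.211 km
  Istwick: 597.969 km
  Fenwold: 426.977 km
  → nearest: Fenwold (426.977 km)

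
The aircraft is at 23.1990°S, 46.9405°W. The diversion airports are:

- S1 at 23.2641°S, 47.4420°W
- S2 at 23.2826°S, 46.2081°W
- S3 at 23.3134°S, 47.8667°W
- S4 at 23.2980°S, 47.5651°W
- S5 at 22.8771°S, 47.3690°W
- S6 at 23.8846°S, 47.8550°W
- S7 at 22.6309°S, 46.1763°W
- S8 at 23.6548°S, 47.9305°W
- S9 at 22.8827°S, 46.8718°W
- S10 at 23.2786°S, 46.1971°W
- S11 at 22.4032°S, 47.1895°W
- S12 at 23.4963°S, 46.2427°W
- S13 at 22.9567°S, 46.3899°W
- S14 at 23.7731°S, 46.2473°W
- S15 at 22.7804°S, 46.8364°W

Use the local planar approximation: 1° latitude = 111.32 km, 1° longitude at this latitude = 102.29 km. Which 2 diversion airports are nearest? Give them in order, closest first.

Distances from 23.1990°S, 46.9405°W:
S1: 51.8078 km
S2: 75.4930 km
S3: 95.5931 km
S4: 64.8339 km
S5: 56.6149 km
S6: 120.7287 km
S7: 100.5483 km
S8: 113.2676 km
S9: 35.9049 km
S10: 76.5569 km
S11: 92.1773 km
S12: 78.6773 km
S13: 62.4466 km
S14: 95.4578 km
S15: 47.7997 km
Sorted: S9 (35.9049 km) < S15 (47.7997 km) < S1 (51.8078 km) < S5 (56.6149 km) < …

S9, S15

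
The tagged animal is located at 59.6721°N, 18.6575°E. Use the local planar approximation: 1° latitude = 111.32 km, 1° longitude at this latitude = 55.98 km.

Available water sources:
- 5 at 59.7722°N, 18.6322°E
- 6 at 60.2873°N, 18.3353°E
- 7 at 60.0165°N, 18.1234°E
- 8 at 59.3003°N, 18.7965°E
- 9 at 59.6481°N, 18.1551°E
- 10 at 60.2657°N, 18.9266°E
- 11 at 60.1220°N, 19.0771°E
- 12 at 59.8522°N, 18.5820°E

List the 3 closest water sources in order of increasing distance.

5, 12, 9

Distances from 59.6721°N, 18.6575°E:
5: √((0.1001·111.32)² + (-0.0253·55.98)²) = √(124.169391 + 2.005889) = 11.2328 km
6: √((0.6152·111.32)² + (-0.3222·55.98)²) = √(4690.067022 + 325.324567) = 70.8194 km
7: √((0.3444·111.32)² + (-0.5341·55.98)²) = √(1469.848863 + 893.945298) = 48.6189 km
8: √((-0.3718·111.32)² + (0.1390·55.98)²) = √(1713.030779 + 60.547385) = 42.1139 km
9: √((-0.0240·111.32)² + (-0.5024·55.98)²) = √(7.137874 + 790.979175) = 28.2510 km
10: √((0.5936·111.32)² + (0.2691·55.98)²) = √(4366.507193 + 226.930664) = 67.7749 km
11: √((0.4499·111.32)² + (0.4196·55.98)²) = √(2508.293667 + 551.742892) = 55.3176 km
12: √((0.1801·111.32)² + (-0.0755·55.98)²) = √(401.951655 + 17.863218) = 20.4894 km
Sorted: 5 (11.2328 km) < 12 (20.4894 km) < 9 (28.2510 km) < 8 (42.1139 km) < 7 (48.6189 km) < …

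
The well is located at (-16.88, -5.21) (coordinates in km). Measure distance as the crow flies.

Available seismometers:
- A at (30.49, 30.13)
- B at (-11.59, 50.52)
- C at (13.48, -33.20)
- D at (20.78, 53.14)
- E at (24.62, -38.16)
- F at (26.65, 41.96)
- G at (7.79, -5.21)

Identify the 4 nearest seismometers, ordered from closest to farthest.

Distances from (-16.88, -5.21):
A: √((47.37)² + (35.34)²) = √(2243.9169 + 1248.9156) = 59.10 km
B: √((5.29)² + (55.73)²) = √(27.9841 + 3105.8329) = 55.98 km
C: √((30.36)² + (-27.99)²) = √(921.7296 + 783.4401) = 41.29 km
D: √((37.66)² + (58.35)²) = √(1418.2756 + 3404.7225) = 69.45 km
E: √((41.50)² + (-32.95)²) = √(1722.2500 + 1085.7025) = 52.99 km
F: √((43.53)² + (47.17)²) = √(1894.8609 + 2225.0089) = 64.19 km
G: √((24.67)² + (0.00)²) = √(608.6089 + 0.0000) = 24.67 km
Sorted: G (24.67 km) < C (41.29 km) < E (52.99 km) < B (55.98 km) < A (59.10 km) < F (64.19 km) < …

G, C, E, B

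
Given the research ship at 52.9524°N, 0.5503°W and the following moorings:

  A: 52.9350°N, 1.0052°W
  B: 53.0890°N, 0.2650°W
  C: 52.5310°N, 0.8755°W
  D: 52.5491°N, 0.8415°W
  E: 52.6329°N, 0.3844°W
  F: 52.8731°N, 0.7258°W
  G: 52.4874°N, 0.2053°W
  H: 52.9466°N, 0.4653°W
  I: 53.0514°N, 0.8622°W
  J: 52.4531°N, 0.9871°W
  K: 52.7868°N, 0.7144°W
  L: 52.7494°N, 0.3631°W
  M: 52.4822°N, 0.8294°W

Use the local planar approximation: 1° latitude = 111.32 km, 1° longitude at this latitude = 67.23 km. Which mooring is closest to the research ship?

Distances from 52.9524°N, 0.5503°W:
A: 30.6442 km
B: 24.4772 km
C: 51.7549 km
D: 48.9782 km
E: 37.2746 km
F: 14.7357 km
G: 56.7227 km
H: 5.7509 km
I: 23.6887 km
J: 62.8628 km
K: 21.4837 km
L: 25.8662 km
M: 55.6043 km
Minimum: H at 5.7509 km.

H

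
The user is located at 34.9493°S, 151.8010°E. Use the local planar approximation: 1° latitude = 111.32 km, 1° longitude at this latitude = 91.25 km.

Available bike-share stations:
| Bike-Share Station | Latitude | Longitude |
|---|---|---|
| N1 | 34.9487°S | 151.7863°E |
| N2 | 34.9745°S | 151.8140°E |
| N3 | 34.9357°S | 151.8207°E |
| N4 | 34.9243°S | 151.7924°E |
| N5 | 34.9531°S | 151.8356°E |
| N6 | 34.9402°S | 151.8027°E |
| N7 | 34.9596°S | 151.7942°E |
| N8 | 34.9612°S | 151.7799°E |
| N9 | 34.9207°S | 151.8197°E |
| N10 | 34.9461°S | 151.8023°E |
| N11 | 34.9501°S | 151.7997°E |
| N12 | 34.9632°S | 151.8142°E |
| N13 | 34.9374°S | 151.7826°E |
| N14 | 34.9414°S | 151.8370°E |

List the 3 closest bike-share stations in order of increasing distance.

N11, N10, N6

Distances from 34.9493°S, 151.8010°E:
N1: √((0.0006·111.32)² + (-0.0147·91.25)²) = √(0.004461 + 1.799287) = 1.3430 km
N2: √((-0.0252·111.32)² + (0.0130·91.25)²) = √(7.869506 + 1.407189) = 3.0458 km
N3: √((0.0136·111.32)² + (0.0197·91.25)²) = √(2.292051 + 3.231456) = 2.3502 km
N4: √((0.0250·111.32)² + (-0.0086·91.25)²) = √(7.745089 + 0.615833) = 2.8915 km
N5: √((-0.0038·111.32)² + (0.0346·91.25)²) = √(0.178943 + 9.968228) = 3.1855 km
N6: √((0.0091·111.32)² + (0.0017·91.25)²) = √(1.026193 + 0.024064) = 1.0248 km
N7: √((-0.0103·111.32)² + (-0.0068·91.25)²) = √(1.314682 + 0.385020) = 1.3037 km
N8: √((-0.0119·111.32)² + (-0.0211·91.25)²) = √(1.754851 + 3.707069) = 2.3371 km
N9: √((0.0286·111.32)² + (0.0187·91.25)²) = √(10.136277 + 2.911716) = 3.6122 km
N10: √((0.0032·111.32)² + (0.0013·91.25)²) = √(0.126896 + 0.014072) = 0.3755 km
N11: √((-0.0008·111.32)² + (-0.0013·91.25)²) = √(0.007931 + 0.014072) = 0.1483 km
N12: √((-0.0139·111.32)² + (0.0132·91.25)²) = √(2.394286 + 1.450820) = 1.9609 km
N13: √((0.0119·111.32)² + (-0.0184·91.25)²) = √(1.754851 + 2.819041) = 2.1387 km
N14: √((0.0079·111.32)² + (0.0360·91.25)²) = √(0.773394 + 10.791225) = 3.4007 km
Sorted: N11 (0.1483 km) < N10 (0.3755 km) < N6 (1.0248 km) < N7 (1.3037 km) < N1 (1.3430 km) < …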